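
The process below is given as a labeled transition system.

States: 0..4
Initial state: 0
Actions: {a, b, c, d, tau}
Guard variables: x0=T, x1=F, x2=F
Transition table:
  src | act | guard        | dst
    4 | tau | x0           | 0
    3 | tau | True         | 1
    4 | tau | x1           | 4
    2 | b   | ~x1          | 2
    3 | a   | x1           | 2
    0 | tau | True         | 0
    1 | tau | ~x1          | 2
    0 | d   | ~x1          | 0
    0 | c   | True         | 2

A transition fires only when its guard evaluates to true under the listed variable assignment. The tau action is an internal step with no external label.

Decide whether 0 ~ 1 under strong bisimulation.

Bisimulation quotient by refinement:
  round 0: {{0,1,2,3,4}}
  round 1: {{0},{1,3,4},{2}}
  round 2: {{0},{1},{2},{3},{4}}
5 equivalence class(es) (converged in 3)
[0]={0}  [1]={1}

Answer: NOT BISIMILAR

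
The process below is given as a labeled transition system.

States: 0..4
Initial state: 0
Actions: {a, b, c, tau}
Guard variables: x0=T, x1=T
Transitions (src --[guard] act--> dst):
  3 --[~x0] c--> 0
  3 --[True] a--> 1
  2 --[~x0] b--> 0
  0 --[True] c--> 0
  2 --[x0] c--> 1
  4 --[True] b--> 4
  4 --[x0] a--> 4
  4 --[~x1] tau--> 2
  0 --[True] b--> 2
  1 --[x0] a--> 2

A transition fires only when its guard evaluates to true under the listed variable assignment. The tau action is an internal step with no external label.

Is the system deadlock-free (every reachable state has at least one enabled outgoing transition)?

Answer: DEADLOCK-FREE

Analysis:
R = {0,1,2}
  0: b→2  c→0  [2 out]
  1: a→2  [1 out]
  2: c→1  [1 out]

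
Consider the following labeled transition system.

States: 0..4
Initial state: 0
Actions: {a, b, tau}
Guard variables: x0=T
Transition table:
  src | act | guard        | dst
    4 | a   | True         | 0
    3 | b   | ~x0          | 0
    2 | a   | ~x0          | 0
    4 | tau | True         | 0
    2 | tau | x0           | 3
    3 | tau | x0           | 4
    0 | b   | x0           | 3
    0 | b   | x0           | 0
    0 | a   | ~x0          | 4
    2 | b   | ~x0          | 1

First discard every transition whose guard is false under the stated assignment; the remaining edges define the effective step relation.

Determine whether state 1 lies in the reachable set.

6 transition(s) survive guard evaluation.
Layer 0: {0}
Layer 1: {3}  total {0,3}
Layer 2: {4}  total {0,3,4}
R = {0,3,4}

Answer: UNREACHABLE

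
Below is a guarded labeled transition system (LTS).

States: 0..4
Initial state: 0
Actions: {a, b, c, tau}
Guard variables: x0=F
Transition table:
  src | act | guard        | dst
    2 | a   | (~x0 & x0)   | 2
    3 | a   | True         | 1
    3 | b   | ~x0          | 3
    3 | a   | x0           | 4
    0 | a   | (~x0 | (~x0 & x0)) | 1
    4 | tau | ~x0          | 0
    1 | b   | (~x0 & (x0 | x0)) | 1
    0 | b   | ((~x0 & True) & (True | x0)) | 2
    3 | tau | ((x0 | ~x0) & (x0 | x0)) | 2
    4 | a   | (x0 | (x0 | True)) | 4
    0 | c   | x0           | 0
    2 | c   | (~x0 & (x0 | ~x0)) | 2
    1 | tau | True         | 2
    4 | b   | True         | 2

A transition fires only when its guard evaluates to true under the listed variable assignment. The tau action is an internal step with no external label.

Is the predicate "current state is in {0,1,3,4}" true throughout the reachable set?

Answer: INVARIANT VIOLATED at state 2

Analysis:
Safe = {0,1,3,4}
Reach set: {0,1,2}
  0: safe
  1: safe
  2: VIOLATES
witness against invariant: b → 2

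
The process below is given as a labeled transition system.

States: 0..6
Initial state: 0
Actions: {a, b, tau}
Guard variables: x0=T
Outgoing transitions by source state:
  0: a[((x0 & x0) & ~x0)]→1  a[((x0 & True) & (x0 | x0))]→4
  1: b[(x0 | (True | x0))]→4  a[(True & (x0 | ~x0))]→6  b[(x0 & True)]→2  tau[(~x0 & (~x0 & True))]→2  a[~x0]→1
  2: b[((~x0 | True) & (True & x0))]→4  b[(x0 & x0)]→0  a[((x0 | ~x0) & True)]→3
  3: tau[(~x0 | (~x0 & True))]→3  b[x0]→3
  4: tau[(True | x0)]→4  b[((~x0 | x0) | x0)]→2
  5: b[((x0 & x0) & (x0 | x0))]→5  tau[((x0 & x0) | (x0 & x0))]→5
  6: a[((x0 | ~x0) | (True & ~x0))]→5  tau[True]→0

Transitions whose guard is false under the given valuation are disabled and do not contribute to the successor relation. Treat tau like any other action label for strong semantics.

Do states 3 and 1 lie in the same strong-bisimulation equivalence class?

Answer: NOT BISIMILAR

Trace:
Bisimulation quotient by refinement:
  π0 = {{0,1,2,3,4,5,6}}
  π1 = {{0},{1,2},{3},{4,5},{6}}
  π2 = {{0},{1},{2},{3},{4},{5},{6}}
stable after 3 split(s): 7 block(s)
[3]={3}  [1]={1}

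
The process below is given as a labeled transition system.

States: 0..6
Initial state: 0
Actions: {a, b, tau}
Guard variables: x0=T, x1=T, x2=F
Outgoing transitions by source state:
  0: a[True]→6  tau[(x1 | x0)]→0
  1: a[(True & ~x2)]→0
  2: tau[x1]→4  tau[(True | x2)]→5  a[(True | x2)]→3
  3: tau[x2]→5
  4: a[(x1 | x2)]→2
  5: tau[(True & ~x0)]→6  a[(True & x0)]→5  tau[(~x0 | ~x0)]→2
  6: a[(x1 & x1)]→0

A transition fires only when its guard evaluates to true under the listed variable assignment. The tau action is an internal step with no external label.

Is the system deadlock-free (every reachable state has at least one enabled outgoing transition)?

R = {0,6}
  0: a→6  tau→0  [deg 2]
  6: a→0  [deg 1]

Answer: DEADLOCK-FREE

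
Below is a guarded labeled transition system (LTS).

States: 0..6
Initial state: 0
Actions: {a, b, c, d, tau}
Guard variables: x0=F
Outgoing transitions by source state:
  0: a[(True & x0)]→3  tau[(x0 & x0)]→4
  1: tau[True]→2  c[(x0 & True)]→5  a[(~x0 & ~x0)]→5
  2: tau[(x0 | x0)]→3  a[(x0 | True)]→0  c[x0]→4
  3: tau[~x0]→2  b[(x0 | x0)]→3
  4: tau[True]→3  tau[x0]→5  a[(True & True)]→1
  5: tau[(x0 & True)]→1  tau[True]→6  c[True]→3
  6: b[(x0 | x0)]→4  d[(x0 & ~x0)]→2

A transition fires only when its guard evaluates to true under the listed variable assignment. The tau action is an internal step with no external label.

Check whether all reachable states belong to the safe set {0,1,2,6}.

Allowed set {0,1,2,6}
R = {0}
  0: safe

Answer: INVARIANT HOLDS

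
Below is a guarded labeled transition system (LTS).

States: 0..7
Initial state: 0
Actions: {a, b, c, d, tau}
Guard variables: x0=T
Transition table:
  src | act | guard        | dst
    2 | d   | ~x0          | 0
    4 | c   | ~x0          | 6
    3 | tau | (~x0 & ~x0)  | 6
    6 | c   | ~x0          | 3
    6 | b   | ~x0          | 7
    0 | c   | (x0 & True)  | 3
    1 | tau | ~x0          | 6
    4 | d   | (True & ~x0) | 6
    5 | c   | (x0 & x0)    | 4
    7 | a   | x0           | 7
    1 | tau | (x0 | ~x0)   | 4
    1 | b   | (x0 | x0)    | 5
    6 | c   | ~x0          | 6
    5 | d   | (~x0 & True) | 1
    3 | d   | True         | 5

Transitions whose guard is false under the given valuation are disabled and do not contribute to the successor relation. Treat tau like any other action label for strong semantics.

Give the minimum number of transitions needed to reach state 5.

Breadth-first toward 5:
  Layer 0: {0}
  Layer 1: {3}
  Layer 2: {5}
depth(5)=2, e.g. c·d

Answer: 2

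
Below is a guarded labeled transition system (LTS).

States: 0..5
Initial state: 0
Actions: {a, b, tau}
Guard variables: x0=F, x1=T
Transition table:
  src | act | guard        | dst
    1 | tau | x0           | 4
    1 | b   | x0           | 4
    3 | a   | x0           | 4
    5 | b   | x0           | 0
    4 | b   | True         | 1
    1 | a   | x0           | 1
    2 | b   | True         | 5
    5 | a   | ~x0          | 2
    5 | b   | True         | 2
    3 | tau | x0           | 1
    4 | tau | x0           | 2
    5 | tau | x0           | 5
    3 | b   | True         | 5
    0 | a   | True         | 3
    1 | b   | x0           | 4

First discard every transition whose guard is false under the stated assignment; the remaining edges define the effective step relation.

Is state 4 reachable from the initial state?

Answer: UNREACHABLE

Analysis:
After dropping false guards: 6 live edges.
L0 = {0}
L1 = {3}  cumulative {0,3}
L2 = {5}  cumulative {0,3,5}
L3 = {2}  cumulative {0,2,3,5}
R = {0,2,3,5}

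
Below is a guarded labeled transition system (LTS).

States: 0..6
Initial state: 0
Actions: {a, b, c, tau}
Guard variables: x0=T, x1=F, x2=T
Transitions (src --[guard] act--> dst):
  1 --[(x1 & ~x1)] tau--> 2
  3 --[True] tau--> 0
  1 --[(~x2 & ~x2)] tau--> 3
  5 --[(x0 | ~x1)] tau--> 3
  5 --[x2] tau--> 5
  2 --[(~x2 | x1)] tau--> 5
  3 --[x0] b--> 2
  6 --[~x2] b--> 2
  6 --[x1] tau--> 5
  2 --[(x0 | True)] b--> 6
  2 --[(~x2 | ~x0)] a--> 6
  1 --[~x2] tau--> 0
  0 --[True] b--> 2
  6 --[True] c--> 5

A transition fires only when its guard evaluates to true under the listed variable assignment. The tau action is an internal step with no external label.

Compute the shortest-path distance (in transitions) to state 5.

BFS to 5:
  depth 0: {0}
  depth 1: {2}
  depth 2: {6}
  depth 3: {5}
depth(5)=3, e.g. b·b·c

Answer: 3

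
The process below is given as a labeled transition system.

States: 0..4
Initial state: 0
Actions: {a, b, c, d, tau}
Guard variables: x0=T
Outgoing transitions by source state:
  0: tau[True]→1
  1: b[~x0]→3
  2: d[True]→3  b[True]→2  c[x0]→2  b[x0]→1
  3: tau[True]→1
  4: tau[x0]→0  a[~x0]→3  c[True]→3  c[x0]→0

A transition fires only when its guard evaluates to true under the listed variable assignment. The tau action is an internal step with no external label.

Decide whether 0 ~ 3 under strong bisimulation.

Compute ~ classes (split until stable):
  π0 = {{0,1,2,3,4}}
  π1 = {{0,3},{1},{2},{4}}
Fixed point at round 2; 4 class(es).
[0]={0,3}  [3]={0,3}

Answer: BISIMILAR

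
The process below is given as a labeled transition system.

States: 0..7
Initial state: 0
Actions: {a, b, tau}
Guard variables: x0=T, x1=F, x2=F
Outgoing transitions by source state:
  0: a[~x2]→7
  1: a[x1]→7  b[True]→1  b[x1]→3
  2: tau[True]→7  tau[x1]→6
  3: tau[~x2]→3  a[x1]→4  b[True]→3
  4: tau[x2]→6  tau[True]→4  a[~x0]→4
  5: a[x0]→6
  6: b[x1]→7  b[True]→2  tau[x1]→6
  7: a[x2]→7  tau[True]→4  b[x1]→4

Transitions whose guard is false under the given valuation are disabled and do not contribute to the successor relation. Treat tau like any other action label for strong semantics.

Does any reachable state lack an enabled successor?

Reachable = {0,4,7}
  0: a→7  [1 out]
  4: tau→4  [1 out]
  7: tau→4  [1 out]

Answer: DEADLOCK-FREE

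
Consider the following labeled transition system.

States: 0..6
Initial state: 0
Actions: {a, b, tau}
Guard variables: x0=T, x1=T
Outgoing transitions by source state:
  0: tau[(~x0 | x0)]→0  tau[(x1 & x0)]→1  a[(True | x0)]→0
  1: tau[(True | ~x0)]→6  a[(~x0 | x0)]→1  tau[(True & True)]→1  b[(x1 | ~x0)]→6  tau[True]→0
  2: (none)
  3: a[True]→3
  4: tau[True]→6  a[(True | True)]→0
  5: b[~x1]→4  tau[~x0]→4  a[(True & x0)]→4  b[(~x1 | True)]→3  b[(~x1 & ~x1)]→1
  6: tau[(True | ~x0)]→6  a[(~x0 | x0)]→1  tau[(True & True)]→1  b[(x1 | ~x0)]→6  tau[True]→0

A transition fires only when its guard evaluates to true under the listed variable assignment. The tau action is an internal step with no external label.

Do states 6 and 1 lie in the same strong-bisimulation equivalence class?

Answer: BISIMILAR

Trace:
Compute ~ classes (split until stable):
  π0 = {{0,1,2,3,4,5,6}}
  π1 = {{0,4},{1,6},{2},{3},{5}}
  π2 = {{0},{1,6},{2},{3},{4},{5}}
stable after 3 split(s): 6 block(s)
[6]={1,6}  [1]={1,6}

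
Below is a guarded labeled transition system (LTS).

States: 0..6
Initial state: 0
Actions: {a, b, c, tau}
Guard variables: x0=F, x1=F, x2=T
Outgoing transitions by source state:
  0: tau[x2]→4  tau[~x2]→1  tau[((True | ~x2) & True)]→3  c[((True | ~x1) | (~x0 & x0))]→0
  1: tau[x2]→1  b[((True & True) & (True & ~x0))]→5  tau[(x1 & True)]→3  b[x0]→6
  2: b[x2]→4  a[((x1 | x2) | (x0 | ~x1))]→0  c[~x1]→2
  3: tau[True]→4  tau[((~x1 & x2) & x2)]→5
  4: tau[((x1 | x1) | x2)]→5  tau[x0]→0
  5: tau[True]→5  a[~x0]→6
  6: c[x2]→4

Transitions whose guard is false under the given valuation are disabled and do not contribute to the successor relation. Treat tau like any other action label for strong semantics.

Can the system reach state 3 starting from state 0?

Answer: REACHABLE

Working:
Guard filter leaves 14 enabled edge(s).
Layer 0: {0}
Layer 1: {3,4}  total {0,3,4}
Layer 2: {5}  total {0,3,4,5}
Layer 3: {6}  total {0,3,4,5,6}
Reachable = {0,3,4,5,6}
witness 3: tau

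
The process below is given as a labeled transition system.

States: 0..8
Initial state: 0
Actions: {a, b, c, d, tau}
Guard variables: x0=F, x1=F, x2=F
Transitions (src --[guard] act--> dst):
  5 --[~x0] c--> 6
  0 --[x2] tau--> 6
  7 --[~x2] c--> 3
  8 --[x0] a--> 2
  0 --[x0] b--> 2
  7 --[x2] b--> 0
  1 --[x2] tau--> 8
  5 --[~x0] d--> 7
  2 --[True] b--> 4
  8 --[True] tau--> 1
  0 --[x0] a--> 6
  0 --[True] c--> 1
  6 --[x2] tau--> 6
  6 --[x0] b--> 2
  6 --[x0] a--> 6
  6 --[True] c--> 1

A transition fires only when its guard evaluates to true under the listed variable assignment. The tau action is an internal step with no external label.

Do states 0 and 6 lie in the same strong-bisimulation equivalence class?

Answer: BISIMILAR

Trace:
Compute ~ classes (split until stable):
  P[0] = {{0,1,2,3,4,5,6,7,8}}
  P[1] = {{0,6,7},{1,3,4},{2},{5},{8}}
Fixed point at round 2; 5 class(es).
[0]={0,6,7}  [6]={0,6,7}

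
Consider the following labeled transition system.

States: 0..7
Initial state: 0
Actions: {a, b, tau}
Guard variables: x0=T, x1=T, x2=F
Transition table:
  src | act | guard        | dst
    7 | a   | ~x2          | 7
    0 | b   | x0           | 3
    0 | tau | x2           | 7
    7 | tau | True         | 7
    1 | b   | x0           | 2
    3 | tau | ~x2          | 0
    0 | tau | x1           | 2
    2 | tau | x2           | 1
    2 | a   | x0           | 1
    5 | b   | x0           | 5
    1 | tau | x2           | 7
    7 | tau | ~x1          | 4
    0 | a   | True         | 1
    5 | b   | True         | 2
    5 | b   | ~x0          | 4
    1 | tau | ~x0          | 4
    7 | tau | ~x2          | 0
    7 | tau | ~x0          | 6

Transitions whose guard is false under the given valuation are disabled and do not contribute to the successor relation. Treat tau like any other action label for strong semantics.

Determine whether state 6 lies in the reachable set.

Guard filter leaves 11 enabled edge(s).
L0 = {0}
L1 = {1,2,3}  now seen {0,1,2,3}
R = {0,1,2,3}

Answer: UNREACHABLE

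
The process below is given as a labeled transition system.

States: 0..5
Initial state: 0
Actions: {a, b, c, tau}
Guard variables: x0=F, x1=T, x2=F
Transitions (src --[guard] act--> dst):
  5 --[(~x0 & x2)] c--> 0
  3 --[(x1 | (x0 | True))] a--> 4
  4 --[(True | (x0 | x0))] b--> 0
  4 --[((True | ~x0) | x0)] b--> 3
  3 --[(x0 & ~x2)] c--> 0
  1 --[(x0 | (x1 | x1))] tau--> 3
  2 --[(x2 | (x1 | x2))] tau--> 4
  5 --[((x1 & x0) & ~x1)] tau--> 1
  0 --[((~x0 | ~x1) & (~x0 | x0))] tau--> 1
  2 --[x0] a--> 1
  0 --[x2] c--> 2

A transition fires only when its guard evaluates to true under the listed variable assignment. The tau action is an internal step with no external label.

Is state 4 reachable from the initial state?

After dropping false guards: 6 live edges.
depth 0: {0}
depth 1: {1}  total {0,1}
depth 2: {3}  total {0,1,3}
depth 3: {4}  total {0,1,3,4}
Reachable = {0,1,3,4}
witness 4: tau·tau·a

Answer: REACHABLE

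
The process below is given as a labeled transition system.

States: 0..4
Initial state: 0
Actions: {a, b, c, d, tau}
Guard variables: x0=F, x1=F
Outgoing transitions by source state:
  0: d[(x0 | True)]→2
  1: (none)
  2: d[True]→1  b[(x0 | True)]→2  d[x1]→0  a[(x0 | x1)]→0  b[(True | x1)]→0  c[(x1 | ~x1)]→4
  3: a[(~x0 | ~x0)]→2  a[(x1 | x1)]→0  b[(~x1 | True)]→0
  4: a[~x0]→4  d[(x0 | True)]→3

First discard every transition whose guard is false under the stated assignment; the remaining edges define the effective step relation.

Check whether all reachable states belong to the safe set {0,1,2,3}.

Answer: INVARIANT VIOLATED at state 4

Trace:
Allowed set {0,1,2,3}
Reach set: {0,1,2,3,4}
  0: ok
  1: ok
  2: ok
  3: ok
  4: VIOLATES
counterexample path to 4: d·c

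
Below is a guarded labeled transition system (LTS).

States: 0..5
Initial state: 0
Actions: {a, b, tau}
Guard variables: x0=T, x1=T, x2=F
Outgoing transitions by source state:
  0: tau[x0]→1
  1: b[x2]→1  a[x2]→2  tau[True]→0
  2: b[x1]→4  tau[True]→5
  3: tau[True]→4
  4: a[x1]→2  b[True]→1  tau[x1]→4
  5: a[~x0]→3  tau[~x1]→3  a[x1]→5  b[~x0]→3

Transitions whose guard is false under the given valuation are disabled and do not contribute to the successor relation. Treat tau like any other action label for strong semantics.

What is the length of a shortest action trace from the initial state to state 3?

Answer: UNREACHABLE

Trace:
Breadth-first toward 3:
  depth 0: {0}
  depth 1: {1}
3 never appears.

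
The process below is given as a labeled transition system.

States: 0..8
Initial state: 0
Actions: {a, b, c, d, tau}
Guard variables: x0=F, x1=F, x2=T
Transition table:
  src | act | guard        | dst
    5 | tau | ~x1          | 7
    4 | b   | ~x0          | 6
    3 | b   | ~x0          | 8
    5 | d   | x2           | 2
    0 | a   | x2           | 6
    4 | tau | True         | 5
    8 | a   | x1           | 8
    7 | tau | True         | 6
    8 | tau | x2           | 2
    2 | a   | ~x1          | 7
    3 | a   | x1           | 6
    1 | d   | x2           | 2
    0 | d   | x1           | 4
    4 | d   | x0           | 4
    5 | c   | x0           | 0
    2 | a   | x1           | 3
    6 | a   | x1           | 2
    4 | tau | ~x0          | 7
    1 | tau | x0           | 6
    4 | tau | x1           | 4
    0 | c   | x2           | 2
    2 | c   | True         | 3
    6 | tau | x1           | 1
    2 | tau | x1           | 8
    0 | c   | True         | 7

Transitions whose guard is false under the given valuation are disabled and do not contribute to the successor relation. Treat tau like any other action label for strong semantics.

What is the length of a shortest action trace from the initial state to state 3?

Answer: 2

Working:
Layered search for 3:
  L0 = {0}
  L1 = {2,6,7}
  L2 = {3}
first hit 3 at d=2 via c·c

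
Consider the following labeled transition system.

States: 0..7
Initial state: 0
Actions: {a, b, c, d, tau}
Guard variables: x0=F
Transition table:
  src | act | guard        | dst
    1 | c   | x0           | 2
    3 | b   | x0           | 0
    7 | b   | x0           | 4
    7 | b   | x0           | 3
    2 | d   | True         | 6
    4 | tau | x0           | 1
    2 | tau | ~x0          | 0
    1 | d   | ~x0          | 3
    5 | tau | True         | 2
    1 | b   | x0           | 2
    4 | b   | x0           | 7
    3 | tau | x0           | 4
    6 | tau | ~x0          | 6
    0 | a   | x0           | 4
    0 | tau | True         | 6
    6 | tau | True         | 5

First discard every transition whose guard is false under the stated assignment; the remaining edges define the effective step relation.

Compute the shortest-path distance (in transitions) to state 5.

Answer: 2

Analysis:
Layered search for 5:
  depth 0: {0}
  depth 1: {6}
  depth 2: {5}
5 enters at depth 2; path tau·tau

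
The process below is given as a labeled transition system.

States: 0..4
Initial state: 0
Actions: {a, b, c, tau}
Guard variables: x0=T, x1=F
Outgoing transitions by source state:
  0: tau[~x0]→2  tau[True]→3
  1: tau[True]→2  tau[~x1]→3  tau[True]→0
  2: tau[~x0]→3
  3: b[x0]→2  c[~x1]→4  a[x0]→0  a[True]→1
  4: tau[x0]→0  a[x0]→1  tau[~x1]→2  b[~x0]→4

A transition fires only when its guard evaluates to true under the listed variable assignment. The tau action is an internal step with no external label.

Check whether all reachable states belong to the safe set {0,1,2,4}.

Inv-set: {0,1,2,4}
R = {0,1,2,3,4}
  0: ok
  1: ok
  2: ok
  3: ✗ unsafe
  4: ok
witness against invariant: tau → 3

Answer: INVARIANT VIOLATED at state 3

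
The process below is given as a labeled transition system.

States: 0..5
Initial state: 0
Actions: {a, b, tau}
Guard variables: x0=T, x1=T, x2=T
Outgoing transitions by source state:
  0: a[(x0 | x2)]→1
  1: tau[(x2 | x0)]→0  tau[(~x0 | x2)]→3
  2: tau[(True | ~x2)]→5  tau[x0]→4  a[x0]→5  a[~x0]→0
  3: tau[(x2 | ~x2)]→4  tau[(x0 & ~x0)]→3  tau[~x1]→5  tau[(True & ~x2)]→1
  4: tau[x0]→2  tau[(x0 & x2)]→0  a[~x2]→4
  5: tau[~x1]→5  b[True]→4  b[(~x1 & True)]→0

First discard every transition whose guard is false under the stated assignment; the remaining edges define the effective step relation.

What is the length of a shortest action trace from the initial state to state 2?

Answer: 4

Working:
Breadth-first toward 2:
  L0 = {0}
  L1 = {1}
  L2 = {3}
  L3 = {4}
  L4 = {2}
depth(2)=4, e.g. a·tau·tau·tau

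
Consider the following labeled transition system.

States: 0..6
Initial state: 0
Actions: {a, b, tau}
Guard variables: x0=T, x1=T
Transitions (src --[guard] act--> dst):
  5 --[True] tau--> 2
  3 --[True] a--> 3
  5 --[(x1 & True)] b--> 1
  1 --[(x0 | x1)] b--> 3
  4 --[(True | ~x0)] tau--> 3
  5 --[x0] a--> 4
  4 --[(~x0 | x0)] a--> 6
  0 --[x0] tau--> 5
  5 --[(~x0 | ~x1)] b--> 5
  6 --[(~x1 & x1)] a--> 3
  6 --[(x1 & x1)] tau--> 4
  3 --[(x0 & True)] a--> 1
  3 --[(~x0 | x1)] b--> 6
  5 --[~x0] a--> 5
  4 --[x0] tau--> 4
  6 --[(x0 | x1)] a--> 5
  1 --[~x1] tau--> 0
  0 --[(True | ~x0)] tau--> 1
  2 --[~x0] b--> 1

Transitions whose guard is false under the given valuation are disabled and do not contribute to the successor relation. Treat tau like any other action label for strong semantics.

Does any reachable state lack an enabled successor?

Answer: DEADLOCK at state 2

Working:
Reach set: {0,1,2,3,4,5,6}
  0: tau→1  tau→5  [2 out]
  1: b→3  [1 out]
  2: ∅  [no exit]
  3: a→1  a→3  b→6  [3 out]
  4: a→6  tau→3  tau→4  [3 out]
  5: a→4  b→1  tau→2  [3 out]
  6: a→5  tau→4  [2 out]
Path to 2: tau·tau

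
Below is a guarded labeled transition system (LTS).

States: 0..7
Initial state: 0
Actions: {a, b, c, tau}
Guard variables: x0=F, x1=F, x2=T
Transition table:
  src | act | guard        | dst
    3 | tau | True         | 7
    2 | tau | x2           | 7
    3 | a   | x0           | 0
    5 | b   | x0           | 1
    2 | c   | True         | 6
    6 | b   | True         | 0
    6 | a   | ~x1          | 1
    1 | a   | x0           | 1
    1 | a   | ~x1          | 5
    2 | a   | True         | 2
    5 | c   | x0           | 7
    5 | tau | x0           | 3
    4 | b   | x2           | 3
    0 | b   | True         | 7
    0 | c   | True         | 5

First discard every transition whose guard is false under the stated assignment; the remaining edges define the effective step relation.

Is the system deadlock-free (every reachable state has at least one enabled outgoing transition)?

Answer: DEADLOCK at state 5

Trace:
Reachable = {0,5,7}
  0: b→7  c→5  [2 out]
  5: ∅  [no exit]
  7: ∅  [no exit]
witness 5: c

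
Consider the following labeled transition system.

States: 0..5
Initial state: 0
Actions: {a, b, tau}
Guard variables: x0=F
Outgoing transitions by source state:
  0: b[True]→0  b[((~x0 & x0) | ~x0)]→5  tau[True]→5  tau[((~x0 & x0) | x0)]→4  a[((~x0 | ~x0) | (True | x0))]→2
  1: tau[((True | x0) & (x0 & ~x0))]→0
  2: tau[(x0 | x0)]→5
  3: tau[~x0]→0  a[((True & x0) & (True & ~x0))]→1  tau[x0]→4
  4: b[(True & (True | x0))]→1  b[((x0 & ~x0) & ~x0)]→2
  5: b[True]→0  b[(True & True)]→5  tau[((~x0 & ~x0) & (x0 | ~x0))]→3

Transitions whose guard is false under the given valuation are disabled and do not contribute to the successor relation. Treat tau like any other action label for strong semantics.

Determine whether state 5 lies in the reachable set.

Answer: REACHABLE

Analysis:
After dropping false guards: 9 live edges.
depth 0: {0}
depth 1: {2,5}  now seen {0,2,5}
depth 2: {3}  now seen {0,2,3,5}
Reachable = {0,2,3,5}
witness 5: b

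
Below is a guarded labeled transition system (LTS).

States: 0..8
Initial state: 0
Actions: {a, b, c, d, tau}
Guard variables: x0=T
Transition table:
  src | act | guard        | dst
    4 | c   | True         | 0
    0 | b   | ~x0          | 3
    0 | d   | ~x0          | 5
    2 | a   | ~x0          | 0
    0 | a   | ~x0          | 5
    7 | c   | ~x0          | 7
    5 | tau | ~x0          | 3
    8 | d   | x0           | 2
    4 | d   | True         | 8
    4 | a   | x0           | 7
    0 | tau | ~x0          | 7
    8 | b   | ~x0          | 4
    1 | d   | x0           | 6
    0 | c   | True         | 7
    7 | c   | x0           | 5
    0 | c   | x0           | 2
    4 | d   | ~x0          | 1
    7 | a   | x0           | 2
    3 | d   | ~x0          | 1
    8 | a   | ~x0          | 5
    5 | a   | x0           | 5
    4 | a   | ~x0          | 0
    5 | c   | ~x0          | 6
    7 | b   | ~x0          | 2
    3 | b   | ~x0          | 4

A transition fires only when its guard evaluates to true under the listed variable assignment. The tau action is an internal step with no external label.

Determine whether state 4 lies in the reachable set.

Answer: UNREACHABLE

Analysis:
Guard filter leaves 10 enabled edge(s).
L0 = {0}
L1 = {2,7}  total {0,2,7}
L2 = {5}  total {0,2,5,7}
R = {0,2,5,7}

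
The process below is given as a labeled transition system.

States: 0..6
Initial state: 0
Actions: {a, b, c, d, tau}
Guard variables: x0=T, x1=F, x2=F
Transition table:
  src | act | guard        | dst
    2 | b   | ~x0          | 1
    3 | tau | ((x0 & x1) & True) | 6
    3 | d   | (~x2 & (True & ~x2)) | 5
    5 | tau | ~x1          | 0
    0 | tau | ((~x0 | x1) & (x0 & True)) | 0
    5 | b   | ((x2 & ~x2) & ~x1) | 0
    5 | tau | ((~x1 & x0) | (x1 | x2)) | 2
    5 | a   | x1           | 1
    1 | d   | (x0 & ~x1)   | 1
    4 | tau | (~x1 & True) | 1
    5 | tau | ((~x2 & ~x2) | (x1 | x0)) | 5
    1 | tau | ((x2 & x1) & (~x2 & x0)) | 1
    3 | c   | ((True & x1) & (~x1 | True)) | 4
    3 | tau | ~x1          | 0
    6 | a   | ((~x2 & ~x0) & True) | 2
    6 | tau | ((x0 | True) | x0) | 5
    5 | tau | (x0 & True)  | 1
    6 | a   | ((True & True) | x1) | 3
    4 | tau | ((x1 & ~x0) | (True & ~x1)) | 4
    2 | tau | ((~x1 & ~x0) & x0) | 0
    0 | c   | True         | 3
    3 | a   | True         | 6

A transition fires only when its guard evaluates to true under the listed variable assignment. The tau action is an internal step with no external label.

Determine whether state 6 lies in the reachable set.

Answer: REACHABLE

Working:
13 transition(s) survive guard evaluation.
depth 0: {0}
depth 1: {3}  total {0,3}
depth 2: {5,6}  total {0,3,5,6}
depth 3: {1,2}  total {0,1,2,3,5,6}
Reachable = {0,1,2,3,5,6}
witness 6: c·a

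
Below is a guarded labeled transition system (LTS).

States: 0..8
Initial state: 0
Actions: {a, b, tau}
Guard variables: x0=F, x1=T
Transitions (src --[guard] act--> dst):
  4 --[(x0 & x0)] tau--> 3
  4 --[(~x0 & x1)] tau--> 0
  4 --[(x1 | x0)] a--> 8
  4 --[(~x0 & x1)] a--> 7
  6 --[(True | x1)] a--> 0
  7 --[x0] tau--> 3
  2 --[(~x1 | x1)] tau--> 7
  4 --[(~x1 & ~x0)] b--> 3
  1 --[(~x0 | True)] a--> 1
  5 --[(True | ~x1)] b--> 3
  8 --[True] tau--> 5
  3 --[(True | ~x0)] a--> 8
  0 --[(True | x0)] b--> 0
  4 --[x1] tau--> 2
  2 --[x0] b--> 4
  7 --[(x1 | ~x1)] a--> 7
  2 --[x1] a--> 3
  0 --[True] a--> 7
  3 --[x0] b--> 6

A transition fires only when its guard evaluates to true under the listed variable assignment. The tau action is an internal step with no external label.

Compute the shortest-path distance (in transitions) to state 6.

Answer: UNREACHABLE

Trace:
Breadth-first toward 6:
  Layer 0: {0}
  Layer 1: {7}
6 never appears.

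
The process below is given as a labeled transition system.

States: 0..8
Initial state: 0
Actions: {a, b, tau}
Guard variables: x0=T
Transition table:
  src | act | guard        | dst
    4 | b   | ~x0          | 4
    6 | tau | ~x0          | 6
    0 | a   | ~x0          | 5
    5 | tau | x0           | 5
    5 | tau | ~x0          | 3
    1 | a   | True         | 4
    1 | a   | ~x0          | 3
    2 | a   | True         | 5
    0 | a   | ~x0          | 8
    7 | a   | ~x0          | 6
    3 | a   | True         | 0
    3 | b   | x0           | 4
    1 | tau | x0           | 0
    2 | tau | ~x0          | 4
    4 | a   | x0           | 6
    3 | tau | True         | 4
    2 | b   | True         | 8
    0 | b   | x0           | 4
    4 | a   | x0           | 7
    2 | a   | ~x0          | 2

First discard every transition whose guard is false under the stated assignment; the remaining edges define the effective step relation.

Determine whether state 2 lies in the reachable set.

11 transition(s) survive guard evaluation.
depth 0: {0}
depth 1: {4}  total {0,4}
depth 2: {6,7}  total {0,4,6,7}
Reachable = {0,4,6,7}

Answer: UNREACHABLE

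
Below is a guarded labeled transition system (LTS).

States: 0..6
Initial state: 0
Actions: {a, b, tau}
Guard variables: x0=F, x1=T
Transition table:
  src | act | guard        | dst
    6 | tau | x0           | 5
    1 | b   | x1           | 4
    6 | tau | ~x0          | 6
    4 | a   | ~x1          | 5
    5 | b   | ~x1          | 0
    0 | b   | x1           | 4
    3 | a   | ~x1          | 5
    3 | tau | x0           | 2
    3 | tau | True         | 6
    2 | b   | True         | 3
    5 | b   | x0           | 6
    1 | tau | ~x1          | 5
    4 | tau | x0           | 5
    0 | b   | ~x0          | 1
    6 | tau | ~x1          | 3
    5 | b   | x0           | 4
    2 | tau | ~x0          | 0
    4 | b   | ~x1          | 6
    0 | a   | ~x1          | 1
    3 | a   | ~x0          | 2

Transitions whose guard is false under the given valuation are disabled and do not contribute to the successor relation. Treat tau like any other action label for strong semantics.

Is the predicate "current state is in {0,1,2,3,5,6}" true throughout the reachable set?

Answer: INVARIANT VIOLATED at state 4

Trace:
Safe = {0,1,2,3,5,6}
Reachable = {0,1,4}
  0: safe
  1: safe
  4: outside
witness against invariant: b → 4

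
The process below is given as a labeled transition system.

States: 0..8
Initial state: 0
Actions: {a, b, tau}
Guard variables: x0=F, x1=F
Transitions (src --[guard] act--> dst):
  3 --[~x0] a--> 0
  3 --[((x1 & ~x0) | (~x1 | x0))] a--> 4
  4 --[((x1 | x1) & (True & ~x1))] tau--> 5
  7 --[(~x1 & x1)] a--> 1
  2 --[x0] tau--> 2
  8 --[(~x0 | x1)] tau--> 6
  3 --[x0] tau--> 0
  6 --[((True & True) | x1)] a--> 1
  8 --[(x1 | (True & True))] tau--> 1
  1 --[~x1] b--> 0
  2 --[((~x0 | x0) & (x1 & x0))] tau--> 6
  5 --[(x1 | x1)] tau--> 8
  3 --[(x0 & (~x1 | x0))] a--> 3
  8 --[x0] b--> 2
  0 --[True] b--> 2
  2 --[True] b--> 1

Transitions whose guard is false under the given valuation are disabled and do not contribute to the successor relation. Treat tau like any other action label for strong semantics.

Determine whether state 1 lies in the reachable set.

After dropping false guards: 8 live edges.
Layer 0: {0}
Layer 1: {2}  total {0,2}
Layer 2: {1}  total {0,1,2}
Reachable = {0,1,2}
witness 1: b·b

Answer: REACHABLE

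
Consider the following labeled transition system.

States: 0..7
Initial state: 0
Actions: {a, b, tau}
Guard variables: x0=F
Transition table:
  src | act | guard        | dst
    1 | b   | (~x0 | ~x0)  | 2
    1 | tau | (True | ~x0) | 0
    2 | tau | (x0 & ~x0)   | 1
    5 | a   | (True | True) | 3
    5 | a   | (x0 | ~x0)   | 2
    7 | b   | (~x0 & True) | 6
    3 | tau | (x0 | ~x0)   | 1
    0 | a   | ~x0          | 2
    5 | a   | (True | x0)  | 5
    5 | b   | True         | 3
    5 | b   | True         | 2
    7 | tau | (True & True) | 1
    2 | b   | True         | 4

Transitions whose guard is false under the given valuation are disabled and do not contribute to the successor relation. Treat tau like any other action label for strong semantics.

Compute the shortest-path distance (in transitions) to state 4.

Breadth-first toward 4:
  depth 0: {0}
  depth 1: {2}
  depth 2: {4}
depth(4)=2, e.g. a·b

Answer: 2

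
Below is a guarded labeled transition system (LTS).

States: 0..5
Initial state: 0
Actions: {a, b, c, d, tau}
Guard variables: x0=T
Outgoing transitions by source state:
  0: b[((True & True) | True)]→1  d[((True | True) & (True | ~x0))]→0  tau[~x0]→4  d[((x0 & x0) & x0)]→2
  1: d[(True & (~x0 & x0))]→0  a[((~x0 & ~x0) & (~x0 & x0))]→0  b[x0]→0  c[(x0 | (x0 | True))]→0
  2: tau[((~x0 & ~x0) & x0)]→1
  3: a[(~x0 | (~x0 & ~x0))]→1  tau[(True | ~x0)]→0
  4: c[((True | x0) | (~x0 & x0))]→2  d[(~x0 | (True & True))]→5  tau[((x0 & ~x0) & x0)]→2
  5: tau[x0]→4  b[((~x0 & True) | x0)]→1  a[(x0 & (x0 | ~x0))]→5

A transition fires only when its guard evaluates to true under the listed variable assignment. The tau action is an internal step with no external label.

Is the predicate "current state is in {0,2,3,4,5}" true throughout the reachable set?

Answer: INVARIANT VIOLATED at state 1

Analysis:
Safe = {0,2,3,4,5}
R = {0,1,2}
  0: safe
  1: ✗ unsafe
  2: safe
reach 1 via b — violates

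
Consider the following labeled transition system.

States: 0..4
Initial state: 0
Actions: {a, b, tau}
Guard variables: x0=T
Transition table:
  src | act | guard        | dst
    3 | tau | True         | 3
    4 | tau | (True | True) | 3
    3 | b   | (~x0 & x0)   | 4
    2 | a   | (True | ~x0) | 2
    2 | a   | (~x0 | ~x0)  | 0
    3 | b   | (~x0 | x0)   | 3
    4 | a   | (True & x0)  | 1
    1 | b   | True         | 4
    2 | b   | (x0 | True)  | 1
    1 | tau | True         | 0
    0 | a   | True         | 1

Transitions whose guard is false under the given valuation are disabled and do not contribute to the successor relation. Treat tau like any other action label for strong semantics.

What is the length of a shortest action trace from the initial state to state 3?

Answer: 3

Working:
BFS to 3:
  Layer 0: {0}
  Layer 1: {1}
  Layer 2: {4}
  Layer 3: {3}
depth(3)=3, e.g. a·b·tau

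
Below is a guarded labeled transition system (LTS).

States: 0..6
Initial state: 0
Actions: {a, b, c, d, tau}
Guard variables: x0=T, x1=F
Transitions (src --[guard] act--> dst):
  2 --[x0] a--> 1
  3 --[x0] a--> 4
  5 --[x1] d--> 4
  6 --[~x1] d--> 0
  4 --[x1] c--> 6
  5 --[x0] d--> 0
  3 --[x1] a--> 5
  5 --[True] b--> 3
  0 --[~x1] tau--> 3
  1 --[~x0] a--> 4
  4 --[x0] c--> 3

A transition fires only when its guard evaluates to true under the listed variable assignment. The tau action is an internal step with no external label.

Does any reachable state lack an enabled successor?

Answer: DEADLOCK-FREE

Analysis:
Reach set: {0,3,4}
  0: tau→3  [deg 1]
  3: a→4  [deg 1]
  4: c→3  [deg 1]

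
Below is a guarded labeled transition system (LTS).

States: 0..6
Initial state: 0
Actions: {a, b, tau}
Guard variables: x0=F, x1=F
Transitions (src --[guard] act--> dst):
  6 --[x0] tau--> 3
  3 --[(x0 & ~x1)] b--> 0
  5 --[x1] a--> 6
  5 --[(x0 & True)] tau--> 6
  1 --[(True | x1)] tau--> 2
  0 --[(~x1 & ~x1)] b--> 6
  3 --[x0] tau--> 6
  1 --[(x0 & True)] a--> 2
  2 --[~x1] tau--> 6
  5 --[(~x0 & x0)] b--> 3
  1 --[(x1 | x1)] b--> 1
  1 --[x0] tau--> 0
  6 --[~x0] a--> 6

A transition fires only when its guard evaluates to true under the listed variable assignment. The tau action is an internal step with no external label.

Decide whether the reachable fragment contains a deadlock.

Answer: DEADLOCK-FREE

Analysis:
Reach set: {0,6}
  0: b→6  [1 exit(s)]
  6: a→6  [1 exit(s)]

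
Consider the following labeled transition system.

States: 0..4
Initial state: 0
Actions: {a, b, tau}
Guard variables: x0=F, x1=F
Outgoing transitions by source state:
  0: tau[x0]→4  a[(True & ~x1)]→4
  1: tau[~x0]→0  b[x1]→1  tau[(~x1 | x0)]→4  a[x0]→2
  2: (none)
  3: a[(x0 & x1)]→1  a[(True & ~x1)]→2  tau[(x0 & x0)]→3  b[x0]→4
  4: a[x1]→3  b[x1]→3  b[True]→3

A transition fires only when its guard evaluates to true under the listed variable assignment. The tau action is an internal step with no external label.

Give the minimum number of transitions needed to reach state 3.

BFS to 3:
  L0 = {0}
  L1 = {4}
  L2 = {3}
depth(3)=2, e.g. a·b

Answer: 2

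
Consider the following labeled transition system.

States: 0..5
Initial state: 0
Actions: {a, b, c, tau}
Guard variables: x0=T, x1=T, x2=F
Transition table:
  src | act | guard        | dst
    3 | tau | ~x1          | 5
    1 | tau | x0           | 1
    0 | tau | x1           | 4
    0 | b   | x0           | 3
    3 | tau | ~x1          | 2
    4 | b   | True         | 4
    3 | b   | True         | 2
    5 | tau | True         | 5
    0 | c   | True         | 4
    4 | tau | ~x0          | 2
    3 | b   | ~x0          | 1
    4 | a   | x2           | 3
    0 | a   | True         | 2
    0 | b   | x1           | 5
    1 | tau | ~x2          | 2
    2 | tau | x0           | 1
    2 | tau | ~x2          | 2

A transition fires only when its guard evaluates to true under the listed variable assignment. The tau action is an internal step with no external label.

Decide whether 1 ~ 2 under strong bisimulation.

Answer: BISIMILAR

Trace:
Bisimulation quotient by refinement:
  P[0] = {{0,1,2,3,4,5}}
  P[1] = {{0},{1,2,5},{3,4}}
  P[2] = {{0},{1,2,5},{3},{4}}
stable after 3 split(s): 4 block(s)
1∈{1,2,5}, 2∈{1,2,5}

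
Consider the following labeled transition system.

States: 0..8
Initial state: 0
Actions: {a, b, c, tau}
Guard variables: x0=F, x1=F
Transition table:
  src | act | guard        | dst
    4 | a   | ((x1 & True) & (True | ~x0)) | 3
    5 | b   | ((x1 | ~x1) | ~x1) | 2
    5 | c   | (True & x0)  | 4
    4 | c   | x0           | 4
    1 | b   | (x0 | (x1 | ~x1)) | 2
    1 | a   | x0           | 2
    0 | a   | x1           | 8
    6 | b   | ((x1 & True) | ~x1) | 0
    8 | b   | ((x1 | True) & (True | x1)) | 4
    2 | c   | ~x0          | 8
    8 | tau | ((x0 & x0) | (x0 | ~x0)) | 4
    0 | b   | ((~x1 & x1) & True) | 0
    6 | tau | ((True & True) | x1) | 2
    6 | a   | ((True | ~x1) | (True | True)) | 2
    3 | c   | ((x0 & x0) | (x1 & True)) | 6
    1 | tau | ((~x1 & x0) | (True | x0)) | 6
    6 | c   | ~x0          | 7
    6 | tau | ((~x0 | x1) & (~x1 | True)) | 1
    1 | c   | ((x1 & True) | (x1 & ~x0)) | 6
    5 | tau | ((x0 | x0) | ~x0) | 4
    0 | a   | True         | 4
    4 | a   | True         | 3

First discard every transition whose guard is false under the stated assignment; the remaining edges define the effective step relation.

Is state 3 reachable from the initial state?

After dropping false guards: 14 live edges.
depth 0: {0}
depth 1: {4}  total {0,4}
depth 2: {3}  total {0,3,4}
R = {0,3,4}
witness 3: a·a

Answer: REACHABLE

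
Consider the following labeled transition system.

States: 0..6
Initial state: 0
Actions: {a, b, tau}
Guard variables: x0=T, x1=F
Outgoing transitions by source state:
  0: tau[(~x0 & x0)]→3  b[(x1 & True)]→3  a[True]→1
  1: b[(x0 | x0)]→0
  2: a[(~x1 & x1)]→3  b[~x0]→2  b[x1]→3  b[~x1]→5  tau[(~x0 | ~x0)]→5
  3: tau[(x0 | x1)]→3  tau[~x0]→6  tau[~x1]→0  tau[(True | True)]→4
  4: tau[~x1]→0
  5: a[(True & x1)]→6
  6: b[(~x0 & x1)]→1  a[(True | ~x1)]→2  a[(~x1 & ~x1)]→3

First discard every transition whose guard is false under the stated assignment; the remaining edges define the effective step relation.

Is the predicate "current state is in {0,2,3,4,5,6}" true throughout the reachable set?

Inv-set: {0,2,3,4,5,6}
R = {0,1}
  0: safe
  1: ✗ unsafe
counterexample path to 1: a

Answer: INVARIANT VIOLATED at state 1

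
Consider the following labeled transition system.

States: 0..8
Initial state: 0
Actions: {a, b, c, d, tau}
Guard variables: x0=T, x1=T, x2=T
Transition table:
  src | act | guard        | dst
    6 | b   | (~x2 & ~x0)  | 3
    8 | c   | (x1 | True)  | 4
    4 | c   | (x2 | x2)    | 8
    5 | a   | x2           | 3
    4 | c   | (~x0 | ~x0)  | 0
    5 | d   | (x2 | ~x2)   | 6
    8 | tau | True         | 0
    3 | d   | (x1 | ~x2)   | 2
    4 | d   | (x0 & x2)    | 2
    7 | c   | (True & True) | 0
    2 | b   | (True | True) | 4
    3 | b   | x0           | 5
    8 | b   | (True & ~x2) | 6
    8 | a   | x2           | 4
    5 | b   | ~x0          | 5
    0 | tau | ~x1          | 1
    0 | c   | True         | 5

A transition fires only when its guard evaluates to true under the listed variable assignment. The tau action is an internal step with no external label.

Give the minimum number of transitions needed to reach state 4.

Breadth-first toward 4:
  Layer 0: {0}
  Layer 1: {5}
  Layer 2: {3,6}
  Layer 3: {2}
  Layer 4: {4}
4 enters at depth 4; path c·a·d·b

Answer: 4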